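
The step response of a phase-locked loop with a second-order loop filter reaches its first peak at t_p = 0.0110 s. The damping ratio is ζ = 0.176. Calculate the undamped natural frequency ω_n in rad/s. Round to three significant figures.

ω_n ≈ 290 rad/s

Peak time t_p = π/ω_d, so ω_d = π/t_p = π/0.0110 = 286 rad/s.
ω_n = ω_d/√(1−ζ²) = 286/√0.969 = 290 rad/s.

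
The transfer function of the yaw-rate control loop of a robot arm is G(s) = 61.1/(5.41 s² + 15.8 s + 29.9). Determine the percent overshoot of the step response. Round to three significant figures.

Dividing through by 5.41: denominator becomes s² + 2.921 s + 5.527.
So ω_n = √5.527 = 2.35 rad/s and ζ = 2.921/(2·2.35) = 0.621.
%OS = 100·exp(−πζ/√(1−ζ²)) = 8.29%.

%OS ≈ 8.29%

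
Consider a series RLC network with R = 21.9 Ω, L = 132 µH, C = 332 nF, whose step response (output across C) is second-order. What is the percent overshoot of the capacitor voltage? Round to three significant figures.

For a series RLC circuit (capacitor voltage as output), ω_n = 1/√(LC) = 1/√(132 µH · 332 nF) = 151000 rad/s.
ζ = (R/2)·√(C/L) = (21.9/2)·√(332 nF/132 µH) = 0.549.
%OS = 100 e^{−πζ/√(1−ζ²)} with ζ = 0.549 gives 12.7%.

%OS ≈ 12.7%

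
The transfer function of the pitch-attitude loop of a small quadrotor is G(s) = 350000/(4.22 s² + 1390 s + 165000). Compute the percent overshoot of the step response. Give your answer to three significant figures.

Dividing through by 4.22: denominator becomes s² + 329.4 s + 39100.
So ω_n = √39100 = 198 rad/s and ζ = 329.4/(2·198) = 0.833.
Overshoot: exp(−π·0.833/√(1−0.833²)) = 0.00885, i.e. 0.885%.

%OS ≈ 0.885%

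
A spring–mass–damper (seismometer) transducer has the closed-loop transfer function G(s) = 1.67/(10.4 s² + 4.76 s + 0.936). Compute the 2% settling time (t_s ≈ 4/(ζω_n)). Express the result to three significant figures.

Dividing through by 10.4: denominator becomes s² + 0.4577 s + 0.09000.
So ω_n = √0.09000 = 0.300 rad/s and ζ = 0.4577/(2·0.300) = 0.763.
t_s ≈ 4/(ζω_n) = 17.5 s.

t_s ≈ 17.5 s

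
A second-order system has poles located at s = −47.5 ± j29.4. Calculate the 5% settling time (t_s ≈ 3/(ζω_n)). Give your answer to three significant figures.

For poles at −σ ± jω_d, ζω_n = σ = 47.5, so t_s ≈ 3/σ = 0.0632 s.

t_s ≈ 0.0632 s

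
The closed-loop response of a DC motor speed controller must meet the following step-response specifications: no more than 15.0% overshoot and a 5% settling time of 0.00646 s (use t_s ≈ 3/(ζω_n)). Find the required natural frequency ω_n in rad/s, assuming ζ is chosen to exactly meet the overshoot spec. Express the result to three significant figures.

From %OS = 100·exp(−πζ/√(1−ζ²)), invert to get ζ = −ln(OS)/√(π² + ln²(OS)) with OS = 0.150.
−ln 0.150 = 1.897, so ζ = 1.897/√(π² + 3.599) = 0.517.
Then ω_n = 3/(ζ t_s) = 3/(0.517 × 0.00646) = 898 rad/s.

ω_n ≈ 898 rad/s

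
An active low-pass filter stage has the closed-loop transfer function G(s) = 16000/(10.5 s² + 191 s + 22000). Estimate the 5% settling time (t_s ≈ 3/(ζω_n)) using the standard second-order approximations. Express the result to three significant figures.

Dividing through by 10.5: denominator becomes s² + 18.19 s + 2095.
So ω_n = √2095 = 45.8 rad/s and ζ = 18.19/(2·45.8) = 0.199.
t_s ≈ 3/(ζω_n) = 0.330 s.

t_s ≈ 0.330 s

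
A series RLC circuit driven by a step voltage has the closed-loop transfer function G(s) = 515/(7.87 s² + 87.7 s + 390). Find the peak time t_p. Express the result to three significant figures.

Dividing through by 7.87: denominator becomes s² + 11.14 s + 49.56.
So ω_n = √49.56 = 7.04 rad/s and ζ = 11.14/(2·7.04) = 0.791.
The damped frequency ω_d = ω_n√(1−ζ²) = 4.30 rad/s. t_p = π/ω_d = 0.730 s.

t_p ≈ 0.730 s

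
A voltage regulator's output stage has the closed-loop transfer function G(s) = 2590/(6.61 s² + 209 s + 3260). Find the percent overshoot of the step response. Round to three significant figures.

Dividing through by 6.61: denominator becomes s² + 31.62 s + 493.2.
So ω_n = √493.2 = 22.2 rad/s and ζ = 31.62/(2·22.2) = 0.712.
%OS = 100 e^{−πζ/√(1−ζ²)} with ζ = 0.712 gives 4.14%.

%OS ≈ 4.14%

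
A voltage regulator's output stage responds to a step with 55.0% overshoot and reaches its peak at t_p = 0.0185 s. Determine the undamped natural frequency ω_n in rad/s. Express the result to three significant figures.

The overshoot fixes ζ = −ln(OS)/√(π²+ln²(OS)) = 0.187.
t_p = π/ω_d ⇒ ω_d = 170 rad/s; then ω_n = ω_d/√(1−ζ²) = 173 rad/s.

ω_n ≈ 173 rad/s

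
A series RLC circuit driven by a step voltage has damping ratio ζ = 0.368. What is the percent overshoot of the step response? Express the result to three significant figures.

For an underdamped second-order system, %OS = 100·exp(−πζ/√(1−ζ²)).
πζ/√(1−ζ²) = π·0.368/√(1−0.135) = 1.243, so %OS = 100·e^(−1.243) = 28.8%.

%OS ≈ 28.8%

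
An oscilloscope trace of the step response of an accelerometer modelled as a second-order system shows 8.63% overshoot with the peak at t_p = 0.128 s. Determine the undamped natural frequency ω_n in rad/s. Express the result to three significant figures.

ω_n ≈ 31.1 rad/s

From the overshoot, ζ = −ln(OS)/√(π²+ln²(OS)) = 0.615.
From t_p = π/ω_d, ω_d = π/0.128 = 24.5 rad/s, so ω_n = ω_d/√(1−ζ²) = 31.1 rad/s.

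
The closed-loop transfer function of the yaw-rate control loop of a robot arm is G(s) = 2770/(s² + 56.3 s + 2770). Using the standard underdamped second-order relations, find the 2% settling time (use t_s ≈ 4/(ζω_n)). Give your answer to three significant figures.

Matching coefficients with s² + 2ζω_n s + ω_n² gives ω_n² = 2770 ⇒ ω_n = 52.6 rad/s, and ζ = 56.3/(2ω_n) = 0.535.
t_s ≈ 4/(ζω_n) = 4/(0.535·52.6) = 0.142 s.

t_s ≈ 0.142 s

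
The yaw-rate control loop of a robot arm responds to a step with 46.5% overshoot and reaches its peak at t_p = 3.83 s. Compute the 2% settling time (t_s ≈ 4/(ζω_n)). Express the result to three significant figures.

t_s ≈ 20.0 s

From the overshoot, ζ = −ln(OS)/√(π²+ln²(OS)) = 0.237.
t_p = π/ω_d ⇒ ω_d = 0.820 rad/s; then ω_n = ω_d/√(1−ζ²) = 0.844 rad/s.
t_s ≈ 4/(ζω_n) = 4/(0.237·0.844) = 20.0 s.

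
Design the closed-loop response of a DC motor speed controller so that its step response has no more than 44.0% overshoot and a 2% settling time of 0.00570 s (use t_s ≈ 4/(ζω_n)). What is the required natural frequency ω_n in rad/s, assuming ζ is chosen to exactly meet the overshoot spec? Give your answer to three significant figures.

ζ = −ln(OS)/√(π² + (ln OS)²). With OS = 0.440, ln OS = −0.8210 and ζ = 0.8210/3.247 = 0.253.
Then ω_n = 4/(ζ t_s) = 4/(0.253 × 0.00570) = 2780 rad/s.

ω_n ≈ 2780 rad/s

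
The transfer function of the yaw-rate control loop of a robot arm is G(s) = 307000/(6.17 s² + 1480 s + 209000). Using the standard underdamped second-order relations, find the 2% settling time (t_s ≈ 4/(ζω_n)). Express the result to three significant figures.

Dividing through by 6.17: denominator becomes s² + 239.9 s + 33870.
So ω_n = √33870 = 184 rad/s and ζ = 239.9/(2·184) = 0.652.
t_s ≈ 4/(ζω_n) = 0.0334 s.

t_s ≈ 0.0334 s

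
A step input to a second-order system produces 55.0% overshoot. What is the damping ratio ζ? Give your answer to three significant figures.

ζ ≈ 0.187

ζ = −ln(OS)/√(π² + (ln OS)²). With OS = 0.550, ln OS = −0.5978 and ζ = 0.5978/3.198 = 0.187.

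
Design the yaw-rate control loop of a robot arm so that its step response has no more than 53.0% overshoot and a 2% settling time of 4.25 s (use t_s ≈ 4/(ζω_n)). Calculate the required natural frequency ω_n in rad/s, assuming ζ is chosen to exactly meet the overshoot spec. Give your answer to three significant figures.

ω_n ≈ 4.75 rad/s

From %OS = 100·exp(−πζ/√(1−ζ²)), invert to get ζ = −ln(OS)/√(π² + ln²(OS)) with OS = 0.530.
−ln 0.530 = 0.6349, so ζ = 0.6349/√(π² + 0.4031) = 0.198.
From t_s ≈ 4/(ζω_n): ω_n = 4/(ζ·t_s) = 4/(0.198·4.25) = 4.75 rad/s.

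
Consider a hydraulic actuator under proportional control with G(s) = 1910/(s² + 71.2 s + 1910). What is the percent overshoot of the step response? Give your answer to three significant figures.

Matching coefficients with s² + 2ζω_n s + ω_n² gives ω_n² = 1910 ⇒ ω_n = 43.7 rad/s, and ζ = 71.2/(2ω_n) = 0.815.
%OS = 100 e^{−πζ/√(1−ζ²)} with ζ = 0.815 gives 1.21%.

%OS ≈ 1.21%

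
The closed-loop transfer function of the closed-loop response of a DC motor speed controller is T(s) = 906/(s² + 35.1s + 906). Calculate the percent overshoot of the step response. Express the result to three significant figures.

%OS ≈ 10.5%

ω_n = √906 = 30.1 rad/s; ζ = 35.1/(2·30.1) = 0.583.
%OS = 100·exp(−πζ/√(1−ζ²)) = 10.5%.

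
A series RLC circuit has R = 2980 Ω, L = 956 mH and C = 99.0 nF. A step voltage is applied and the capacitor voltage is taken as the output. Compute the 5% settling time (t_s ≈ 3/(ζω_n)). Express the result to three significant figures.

t_s ≈ 0.00192 s

For a series RLC circuit (capacitor voltage as output), ω_n = 1/√(LC) = 1/√(956 mH · 99.0 nF) = 3250 rad/s.
ζ = (R/2)·√(C/L) = (2980/2)·√(99.0 nF/956 mH) = 0.479.
t_s ≈ 3/(ζω_n) = 0.00192 s.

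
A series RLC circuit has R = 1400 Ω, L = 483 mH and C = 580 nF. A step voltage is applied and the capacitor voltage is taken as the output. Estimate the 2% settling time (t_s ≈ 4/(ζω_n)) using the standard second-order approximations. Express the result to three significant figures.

For a series RLC circuit (capacitor voltage as output), ω_n = 1/√(LC) = 1/√(483 mH · 580 nF) = 1890 rad/s.
ζ = (R/2)·√(C/L) = (1400/2)·√(580 nF/483 mH) = 0.767.
t_s ≈ 4/(ζω_n) = 0.00276 s.

t_s ≈ 0.00276 s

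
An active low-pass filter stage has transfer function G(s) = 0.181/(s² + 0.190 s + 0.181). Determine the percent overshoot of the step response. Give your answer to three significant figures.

%OS ≈ 48.7%

Matching coefficients with s² + 2ζω_n s + ω_n² gives ω_n² = 0.181 ⇒ ω_n = 0.425 rad/s, and ζ = 0.190/(2ω_n) = 0.223.
Overshoot: exp(−π·0.223/√(1−0.223²)) = 0.487, i.e. 48.7%.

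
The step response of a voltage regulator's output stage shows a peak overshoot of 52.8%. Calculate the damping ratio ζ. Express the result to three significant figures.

ζ ≈ 0.199

Inverting the overshoot relation: ζ = |ln 0.528|/√(π² + ln²0.528) = 0.199.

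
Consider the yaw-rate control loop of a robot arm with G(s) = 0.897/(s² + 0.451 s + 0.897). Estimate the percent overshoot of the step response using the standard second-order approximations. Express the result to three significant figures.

Comparing the denominator to s² + 2ζω_n s + ω_n²: ω_n = √0.897 = 0.947 rad/s, and 2ζω_n = 0.451 so ζ = 0.451/(2·0.947) = 0.238.
Overshoot: exp(−π·0.238/√(1−0.238²)) = 0.463, i.e. 46.3%.

%OS ≈ 46.3%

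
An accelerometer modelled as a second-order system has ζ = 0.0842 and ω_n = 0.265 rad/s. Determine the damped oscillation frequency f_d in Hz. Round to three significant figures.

ω_d = ω_n√(1−ζ²) = 0.265·√0.993 = 0.264 rad/s.
f_d = ω_d/(2π) = 0.0420 Hz.

f_d ≈ 0.0420 Hz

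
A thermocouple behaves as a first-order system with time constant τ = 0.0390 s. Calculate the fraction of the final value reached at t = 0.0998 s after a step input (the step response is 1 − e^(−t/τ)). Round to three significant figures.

y/y_∞ ≈ 0.923

y(t)/y_∞ = 1 − e^(−t/τ) = 1 − e^(−0.0998/0.0390) = 1 − e^(−2.56) = 0.923.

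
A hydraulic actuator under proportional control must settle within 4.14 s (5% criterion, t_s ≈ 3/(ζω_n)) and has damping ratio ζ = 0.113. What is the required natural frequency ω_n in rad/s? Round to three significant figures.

Rearranging t_s ≈ 3/(ζω_n) gives ω_n = 3/(ζ·t_s) = 3/(0.113 × 4.14) = 6.41 rad/s.

ω_n ≈ 6.41 rad/s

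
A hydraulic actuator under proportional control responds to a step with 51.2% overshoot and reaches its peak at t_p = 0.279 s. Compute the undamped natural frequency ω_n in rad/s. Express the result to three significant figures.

ζ from %OS: ζ = |ln 0.512|/√(π²+ln²0.512) = 0.208.
From t_p = π/ω_d, ω_d = π/0.279 = 11.3 rad/s, so ω_n = ω_d/√(1−ζ²) = 11.5 rad/s.

ω_n ≈ 11.5 rad/s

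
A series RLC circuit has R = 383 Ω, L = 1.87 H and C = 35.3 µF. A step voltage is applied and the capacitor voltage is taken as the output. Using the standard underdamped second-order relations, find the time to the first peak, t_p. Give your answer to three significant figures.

For a series RLC circuit (capacitor voltage as output), ω_n = 1/√(LC) = 1/√(1.87 H · 35.3 µF) = 123 rad/s.
ζ = (R/2)·√(C/L) = (383/2)·√(35.3 µF/1.87 H) = 0.832.
ω_d = ω_n√(1−ζ²) = 68.3 rad/s. t_p = π/ω_d = 0.0460 s.

t_p ≈ 0.0460 s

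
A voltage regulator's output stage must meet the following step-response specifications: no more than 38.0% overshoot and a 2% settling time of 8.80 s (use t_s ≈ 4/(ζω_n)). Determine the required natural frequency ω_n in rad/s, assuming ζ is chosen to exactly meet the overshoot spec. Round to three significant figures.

Inverting the overshoot relation: ζ = |ln 0.380|/√(π² + ln²0.380) = 0.294.
Then ω_n = 4/(ζ t_s) = 4/(0.294 × 8.80) = 1.54 rad/s.

ω_n ≈ 1.54 rad/s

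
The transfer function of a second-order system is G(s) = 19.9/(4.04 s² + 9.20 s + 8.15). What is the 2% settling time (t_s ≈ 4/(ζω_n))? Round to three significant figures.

t_s ≈ 3.51 s

Dividing through by 4.04: denominator becomes s² + 2.277 s + 2.017.
So ω_n = √2.017 = 1.42 rad/s and ζ = 2.277/(2·1.42) = 0.802.
t_s ≈ 4/(ζω_n) = 3.51 s.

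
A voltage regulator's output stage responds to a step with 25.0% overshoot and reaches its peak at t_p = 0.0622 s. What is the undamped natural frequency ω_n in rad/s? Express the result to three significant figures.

The overshoot fixes ζ = −ln(OS)/√(π²+ln²(OS)) = 0.404.
From t_p = π/ω_d, ω_d = π/0.0622 = 50.5 rad/s, so ω_n = ω_d/√(1−ζ²) = 55.2 rad/s.

ω_n ≈ 55.2 rad/s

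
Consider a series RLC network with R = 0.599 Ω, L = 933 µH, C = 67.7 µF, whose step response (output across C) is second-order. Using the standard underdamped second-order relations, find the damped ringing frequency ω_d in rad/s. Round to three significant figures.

For a series RLC circuit (capacitor voltage as output), ω_n = 1/√(LC) = 1/√(933 µH · 67.7 µF) = 3980 rad/s.
ζ = (R/2)·√(C/L) = (0.599/2)·√(67.7 µF/933 µH) = 0.0807.
The damped frequency ω_d = ω_n√(1−ζ²) = 3970 rad/s.

ω_d ≈ 3970 rad/s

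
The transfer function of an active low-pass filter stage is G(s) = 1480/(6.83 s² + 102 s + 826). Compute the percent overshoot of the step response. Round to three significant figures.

%OS ≈ 5.47%

Dividing through by 6.83: denominator becomes s² + 14.93 s + 120.9.
So ω_n = √120.9 = 11.0 rad/s and ζ = 14.93/(2·11.0) = 0.679.
%OS = 100 e^{−πζ/√(1−ζ²)} with ζ = 0.679 gives 5.47%.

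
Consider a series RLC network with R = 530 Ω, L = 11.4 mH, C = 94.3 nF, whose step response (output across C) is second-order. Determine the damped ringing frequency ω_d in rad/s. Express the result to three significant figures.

ω_d ≈ 19700 rad/s

For a series RLC circuit (capacitor voltage as output), ω_n = 1/√(LC) = 1/√(11.4 mH · 94.3 nF) = 30500 rad/s.
ζ = (R/2)·√(C/L) = (530/2)·√(94.3 nF/11.4 mH) = 0.762.
ω_d = ω_n√(1−ζ²) = 19700 rad/s.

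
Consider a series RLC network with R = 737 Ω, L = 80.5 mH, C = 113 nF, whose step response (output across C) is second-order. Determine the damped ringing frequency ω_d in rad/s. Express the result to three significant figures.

ω_d ≈ 9430 rad/s

For a series RLC circuit (capacitor voltage as output), ω_n = 1/√(LC) = 1/√(80.5 mH · 113 nF) = 10500 rad/s.
ζ = (R/2)·√(C/L) = (737/2)·√(113 nF/80.5 mH) = 0.437.
The damped frequency ω_d = ω_n√(1−ζ²) = 9430 rad/s.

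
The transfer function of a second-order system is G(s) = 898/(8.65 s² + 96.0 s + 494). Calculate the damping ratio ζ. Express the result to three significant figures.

ζ ≈ 0.734

Dividing through by 8.65: denominator becomes s² + 11.10 s + 57.11.
So ω_n = √57.11 = 7.56 rad/s and ζ = 11.10/(2·7.56) = 0.734.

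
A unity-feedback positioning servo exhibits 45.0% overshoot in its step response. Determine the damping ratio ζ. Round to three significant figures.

ζ ≈ 0.246

From %OS = 100·exp(−πζ/√(1−ζ²)), invert to get ζ = −ln(OS)/√(π² + ln²(OS)) with OS = 0.450.
−ln 0.450 = 0.7985, so ζ = 0.7985/√(π² + 0.6376) = 0.246.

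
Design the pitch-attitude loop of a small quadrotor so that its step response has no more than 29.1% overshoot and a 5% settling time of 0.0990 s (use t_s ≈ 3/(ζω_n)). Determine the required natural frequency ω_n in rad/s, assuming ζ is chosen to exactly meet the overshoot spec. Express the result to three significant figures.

ω_n ≈ 82.9 rad/s

Inverting the overshoot relation: ζ = |ln 0.291|/√(π² + ln²0.291) = 0.366.
Then ω_n = 3/(ζ t_s) = 3/(0.366 × 0.0990) = 82.9 rad/s.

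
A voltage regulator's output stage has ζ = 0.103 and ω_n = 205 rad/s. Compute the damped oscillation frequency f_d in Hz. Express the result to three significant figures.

f_d ≈ 32.5 Hz

ω_d = ω_n√(1−ζ²) = 205·√0.989 = 204 rad/s.
f_d = ω_d/(2π) = 32.5 Hz.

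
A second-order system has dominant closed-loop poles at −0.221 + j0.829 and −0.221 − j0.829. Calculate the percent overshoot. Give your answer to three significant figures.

%OS ≈ 43.3%

|pole| = ω_n = √(0.221² + 0.829²) = 0.858 rad/s; ζ = cos θ = σ/ω_n = 0.258.
Overshoot: exp(−π·0.258/√(1−0.258²)) = 0.433, i.e. 43.3%.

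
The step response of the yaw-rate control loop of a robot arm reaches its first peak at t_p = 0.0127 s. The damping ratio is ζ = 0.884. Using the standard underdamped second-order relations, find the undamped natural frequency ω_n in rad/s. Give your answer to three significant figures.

Peak time t_p = π/ω_d, so ω_d = π/t_p = π/0.0127 = 247 rad/s.
ω_n = ω_d/√(1−ζ²) = 247/√0.219 = 529 rad/s.

ω_n ≈ 529 rad/s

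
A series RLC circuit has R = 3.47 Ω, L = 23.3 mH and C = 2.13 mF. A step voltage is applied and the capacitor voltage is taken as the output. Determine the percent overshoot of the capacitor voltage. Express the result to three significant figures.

For a series RLC circuit (capacitor voltage as output), ω_n = 1/√(LC) = 1/√(23.3 mH · 2.13 mF) = 142 rad/s.
ζ = (R/2)·√(C/L) = (3.47/2)·√(2.13 mF/23.3 mH) = 0.525.
%OS = 100·exp(−πζ/√(1−ζ²)) = 14.4%.

%OS ≈ 14.4%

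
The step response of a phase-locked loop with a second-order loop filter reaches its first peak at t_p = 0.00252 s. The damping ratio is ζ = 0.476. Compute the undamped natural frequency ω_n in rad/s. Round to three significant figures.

ω_n ≈ 1420 rad/s

Peak time t_p = π/ω_d, so ω_d = π/t_p = π/0.00252 = 1250 rad/s.
ω_n = ω_d/√(1−ζ²) = 1250/√0.773 = 1420 rad/s.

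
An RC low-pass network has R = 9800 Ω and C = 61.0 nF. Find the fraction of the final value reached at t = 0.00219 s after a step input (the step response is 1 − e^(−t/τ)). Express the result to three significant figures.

y/y_∞ ≈ 0.974

τ = RC = 9800 × 61.0 nF = 0.000598 s.
y(t)/y_∞ = 1 − e^(−t/τ) = 1 − e^(−0.00219/0.000598) = 1 − e^(−3.66) = 0.974.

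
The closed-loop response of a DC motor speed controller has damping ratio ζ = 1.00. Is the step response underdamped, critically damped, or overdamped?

Since ζ = 1, the system is critically damped.

critically damped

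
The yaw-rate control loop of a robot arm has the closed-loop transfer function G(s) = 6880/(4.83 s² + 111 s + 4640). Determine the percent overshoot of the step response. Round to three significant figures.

Dividing through by 4.83: denominator becomes s² + 22.98 s + 960.7.
So ω_n = √960.7 = 31.0 rad/s and ζ = 22.98/(2·31.0) = 0.371.
%OS = 100 e^{−πζ/√(1−ζ²)} with ζ = 0.371 gives 28.5%.

%OS ≈ 28.5%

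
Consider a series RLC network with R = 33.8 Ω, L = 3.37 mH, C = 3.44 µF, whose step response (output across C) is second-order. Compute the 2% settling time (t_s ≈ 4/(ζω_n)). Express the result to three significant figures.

t_s ≈ 0.000798 s

For a series RLC circuit (capacitor voltage as output), ω_n = 1/√(LC) = 1/√(3.37 mH · 3.44 µF) = 9290 rad/s.
ζ = (R/2)·√(C/L) = (33.8/2)·√(3.44 µF/3.37 mH) = 0.540.
t_s ≈ 4/(ζω_n) = 0.000798 s.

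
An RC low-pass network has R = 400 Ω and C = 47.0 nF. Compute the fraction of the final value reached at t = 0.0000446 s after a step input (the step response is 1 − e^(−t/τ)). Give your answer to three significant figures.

τ = RC = 400 × 47.0 nF = 0.0000188 s.
y(t)/y_∞ = 1 − e^(−t/τ) = 1 − e^(−0.0000446/0.0000188) = 1 − e^(−2.37) = 0.907.

y/y_∞ ≈ 0.907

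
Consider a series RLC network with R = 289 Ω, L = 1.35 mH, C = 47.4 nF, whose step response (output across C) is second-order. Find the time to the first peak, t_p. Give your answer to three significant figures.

t_p ≈ 0.0000486 s

For a series RLC circuit (capacitor voltage as output), ω_n = 1/√(LC) = 1/√(1.35 mH · 47.4 nF) = 125000 rad/s.
ζ = (R/2)·√(C/L) = (289/2)·√(47.4 nF/1.35 mH) = 0.856.
ω_d = 125000·√(1 − 0.856²) = 64600 rad/s. t_p = π/ω_d = 0.0000486 s.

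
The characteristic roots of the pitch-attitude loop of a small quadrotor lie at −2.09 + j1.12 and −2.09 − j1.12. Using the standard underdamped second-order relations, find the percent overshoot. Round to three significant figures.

|pole| = ω_n = √(2.09² + 1.12²) = 2.37 rad/s; ζ = cos θ = σ/ω_n = 0.881.
%OS = 100 e^{−πζ/√(1−ζ²)} with ζ = 0.881 gives 0.284%.

%OS ≈ 0.284%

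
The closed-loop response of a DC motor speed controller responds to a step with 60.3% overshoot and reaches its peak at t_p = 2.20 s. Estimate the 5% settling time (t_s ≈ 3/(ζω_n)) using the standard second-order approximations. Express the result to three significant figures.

The overshoot fixes ζ = −ln(OS)/√(π²+ln²(OS)) = 0.159.
From t_p = π/ω_d, ω_d = π/2.20 = 1.43 rad/s, so ω_n = ω_d/√(1−ζ²) = 1.45 rad/s.
t_s ≈ 3/(ζω_n) = 3/(0.159·1.45) = 13.0 s.

t_s ≈ 13.0 s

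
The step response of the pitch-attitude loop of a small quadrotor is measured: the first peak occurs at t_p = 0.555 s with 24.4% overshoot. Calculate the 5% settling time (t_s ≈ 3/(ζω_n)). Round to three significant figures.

t_s ≈ 1.18 s

ζ from %OS: ζ = |ln 0.244|/√(π²+ln²0.244) = 0.410.
t_p = π/ω_d ⇒ ω_d = 5.66 rad/s; then ω_n = ω_d/√(1−ζ²) = 6.20 rad/s.
t_s ≈ 3/(ζω_n) = 3/(0.410·6.20) = 1.18 s.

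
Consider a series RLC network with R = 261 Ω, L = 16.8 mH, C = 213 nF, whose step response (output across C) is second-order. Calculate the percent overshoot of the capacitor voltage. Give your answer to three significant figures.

For a series RLC circuit (capacitor voltage as output), ω_n = 1/√(LC) = 1/√(16.8 mH · 213 nF) = 16700 rad/s.
ζ = (R/2)·√(C/L) = (261/2)·√(213 nF/16.8 mH) = 0.465.
%OS = 100 e^{−πζ/√(1−ζ²)} with ζ = 0.465 gives 19.2%.

%OS ≈ 19.2%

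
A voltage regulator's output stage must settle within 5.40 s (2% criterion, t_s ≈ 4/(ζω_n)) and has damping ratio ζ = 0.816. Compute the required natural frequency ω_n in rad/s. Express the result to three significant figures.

ω_n ≈ 0.908 rad/s

Rearranging t_s ≈ 4/(ζω_n) gives ω_n = 4/(ζ·t_s) = 4/(0.816 × 5.40) = 0.908 rad/s.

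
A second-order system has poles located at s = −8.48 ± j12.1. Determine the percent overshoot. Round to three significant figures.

|pole| = ω_n = √(8.48² + 12.1²) = 14.8 rad/s; ζ = cos θ = σ/ω_n = 0.574.
%OS = 100·exp(−πζ/√(1−ζ²)) = 11.1%.

%OS ≈ 11.1%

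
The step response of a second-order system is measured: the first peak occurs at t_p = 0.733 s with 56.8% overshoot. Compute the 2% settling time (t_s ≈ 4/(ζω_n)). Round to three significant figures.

t_s ≈ 5.18 s

From the overshoot, ζ = −ln(OS)/√(π²+ln²(OS)) = 0.177.
t_p = π/ω_d ⇒ ω_d = 4.29 rad/s; then ω_n = ω_d/√(1−ζ²) = 4.35 rad/s.
t_s ≈ 4/(ζω_n) = 4/(0.177·4.35) = 5.18 s.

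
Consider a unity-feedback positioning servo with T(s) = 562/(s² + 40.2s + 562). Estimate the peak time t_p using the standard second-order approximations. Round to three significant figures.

ω_n = √562 = 23.7 rad/s; ζ = 40.2/(2·23.7) = 0.848.
ω_d = 23.7·√(1 − 0.848²) = 12.6 rad/s. Then t_p = π/ω_d = 0.250 s.

t_p ≈ 0.250 s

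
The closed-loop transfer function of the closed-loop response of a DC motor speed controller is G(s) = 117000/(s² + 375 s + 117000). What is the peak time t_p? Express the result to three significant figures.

t_p ≈ 0.0110 s

Comparing the denominator to s² + 2ζω_n s + ω_n²: ω_n = √117000 = 342 rad/s, and 2ζω_n = 375 so ζ = 375/(2·342) = 0.548.
ω_d = ω_n√(1−ζ²) = 286 rad/s. Then t_p = π/ω_d = 0.0110 s.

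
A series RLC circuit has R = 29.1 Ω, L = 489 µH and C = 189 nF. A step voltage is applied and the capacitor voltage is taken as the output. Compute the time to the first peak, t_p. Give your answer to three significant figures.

For a series RLC circuit (capacitor voltage as output), ω_n = 1/√(LC) = 1/√(489 µH · 189 nF) = 104000 rad/s.
ζ = (R/2)·√(C/L) = (29.1/2)·√(189 nF/489 µH) = 0.286.
The damped frequency ω_d = ω_n√(1−ζ²) = 99700 rad/s. t_p = π/ω_d = 0.0000315 s.

t_p ≈ 0.0000315 s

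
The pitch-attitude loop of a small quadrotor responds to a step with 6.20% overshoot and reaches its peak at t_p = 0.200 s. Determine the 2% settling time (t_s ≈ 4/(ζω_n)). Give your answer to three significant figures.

t_s ≈ 0.288 s

From the overshoot, ζ = −ln(OS)/√(π²+ln²(OS)) = 0.663.
From t_p = π/ω_d, ω_d = π/0.200 = 15.7 rad/s, so ω_n = ω_d/√(1−ζ²) = 21.0 rad/s.
t_s ≈ 4/(ζω_n) = 4/(0.663·21.0) = 0.288 s.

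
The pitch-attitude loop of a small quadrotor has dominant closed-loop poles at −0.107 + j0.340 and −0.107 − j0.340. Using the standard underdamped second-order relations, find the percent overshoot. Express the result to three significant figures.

%OS ≈ 37.2%

With σ = 0.107, ω_d = 0.340: ω_n = √(σ²+ω_d²) = 0.356 rad/s, ζ = σ/ω_n = 0.300.
%OS = 100·exp(−πζ/√(1−ζ²)) = 37.2%.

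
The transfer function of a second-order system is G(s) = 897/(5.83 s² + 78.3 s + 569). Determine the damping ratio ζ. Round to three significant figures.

Dividing through by 5.83: denominator becomes s² + 13.43 s + 97.60.
So ω_n = √97.60 = 9.88 rad/s and ζ = 13.43/(2·9.88) = 0.680.

ζ ≈ 0.680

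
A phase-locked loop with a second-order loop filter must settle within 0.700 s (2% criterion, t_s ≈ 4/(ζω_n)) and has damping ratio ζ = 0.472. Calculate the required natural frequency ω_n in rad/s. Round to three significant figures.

Rearranging t_s ≈ 4/(ζω_n) gives ω_n = 4/(ζ·t_s) = 4/(0.472 × 0.700) = 12.1 rad/s.

ω_n ≈ 12.1 rad/s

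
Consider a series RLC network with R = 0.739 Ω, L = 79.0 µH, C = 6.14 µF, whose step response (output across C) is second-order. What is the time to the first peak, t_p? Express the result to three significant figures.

t_p ≈ 0.0000696 s

For a series RLC circuit (capacitor voltage as output), ω_n = 1/√(LC) = 1/√(79.0 µH · 6.14 µF) = 45400 rad/s.
ζ = (R/2)·√(C/L) = (0.739/2)·√(6.14 µF/79.0 µH) = 0.103.
ω_d = 45400·√(1 − 0.103²) = 45200 rad/s. t_p = π/ω_d = 0.0000696 s.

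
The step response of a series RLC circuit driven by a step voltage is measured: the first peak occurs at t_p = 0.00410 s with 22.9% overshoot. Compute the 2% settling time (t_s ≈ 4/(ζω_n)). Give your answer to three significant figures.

t_s ≈ 0.0111 s

ζ from %OS: ζ = |ln 0.229|/√(π²+ln²0.229) = 0.425.
t_p = π/ω_d ⇒ ω_d = 766 rad/s; then ω_n = ω_d/√(1−ζ²) = 846 rad/s.
t_s ≈ 4/(ζω_n) = 4/(0.425·846) = 0.0111 s.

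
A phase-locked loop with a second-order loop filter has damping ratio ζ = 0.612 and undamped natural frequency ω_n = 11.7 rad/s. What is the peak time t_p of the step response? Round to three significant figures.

The damped frequency is ω_d = ω_n√(1−ζ²) = 11.7·√(1−0.375) = 9.25 rad/s.
Peak time t_p = π/ω_d = π/9.25 = 0.340 s.

t_p ≈ 0.340 s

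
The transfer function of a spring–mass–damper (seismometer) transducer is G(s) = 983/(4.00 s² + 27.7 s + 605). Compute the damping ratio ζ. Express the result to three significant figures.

Dividing through by 4.00: denominator becomes s² + 6.925 s + 151.2.
So ω_n = √151.2 = 12.3 rad/s and ζ = 6.925/(2·12.3) = 0.282.

ζ ≈ 0.282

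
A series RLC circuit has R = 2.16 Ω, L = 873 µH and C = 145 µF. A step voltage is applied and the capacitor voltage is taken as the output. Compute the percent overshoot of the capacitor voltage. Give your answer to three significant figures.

%OS ≈ 21.4%

For a series RLC circuit (capacitor voltage as output), ω_n = 1/√(LC) = 1/√(873 µH · 145 µF) = 2810 rad/s.
ζ = (R/2)·√(C/L) = (2.16/2)·√(145 µF/873 µH) = 0.440.
%OS = 100·exp(−πζ/√(1−ζ²)) = 21.4%.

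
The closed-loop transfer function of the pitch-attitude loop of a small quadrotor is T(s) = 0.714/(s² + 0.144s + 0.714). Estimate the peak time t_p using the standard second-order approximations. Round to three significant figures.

t_p ≈ 3.73 s

ω_n = √0.714 = 0.845 rad/s; ζ = 0.144/(2·0.845) = 0.0852.
The damped frequency ω_d = ω_n√(1−ζ²) = 0.842 rad/s. Then t_p = π/ω_d = 3.73 s.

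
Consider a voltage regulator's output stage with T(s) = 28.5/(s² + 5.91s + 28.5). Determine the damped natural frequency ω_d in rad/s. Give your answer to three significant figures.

ω_n = √28.5 = 5.34 rad/s; ζ = 5.91/(2·5.34) = 0.554.
ω_d = ω_n√(1−ζ²) = 4.45 rad/s.

ω_d ≈ 4.45 rad/s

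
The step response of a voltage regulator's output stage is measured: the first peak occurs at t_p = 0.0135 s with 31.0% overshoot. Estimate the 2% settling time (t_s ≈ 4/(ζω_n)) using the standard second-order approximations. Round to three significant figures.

t_s ≈ 0.0461 s

ζ from %OS: ζ = |ln 0.310|/√(π²+ln²0.310) = 0.349.
t_p = π/ω_d ⇒ ω_d = 233 rad/s; then ω_n = ω_d/√(1−ζ²) = 248 rad/s.
t_s ≈ 4/(ζω_n) = 4/(0.349·248) = 0.0461 s.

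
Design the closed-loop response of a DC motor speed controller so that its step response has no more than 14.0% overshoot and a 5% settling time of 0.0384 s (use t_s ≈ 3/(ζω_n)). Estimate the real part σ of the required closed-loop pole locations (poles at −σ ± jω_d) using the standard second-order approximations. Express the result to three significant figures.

σ ≈ 78.1

The settling-time spec alone fixes σ = ζω_n = 3/t_s = 3/0.0384 = 78.1.
(Overshoot then fixes ζ = 0.531 and hence ω_d = σ·√(1−ζ²)/ζ = 125 rad/s.)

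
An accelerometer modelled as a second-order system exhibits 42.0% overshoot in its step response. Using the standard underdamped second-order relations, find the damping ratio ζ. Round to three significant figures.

ζ = −ln(OS)/√(π² + (ln OS)²). With OS = 0.420, ln OS = −0.8675 and ζ = 0.8675/3.259 = 0.266.

ζ ≈ 0.266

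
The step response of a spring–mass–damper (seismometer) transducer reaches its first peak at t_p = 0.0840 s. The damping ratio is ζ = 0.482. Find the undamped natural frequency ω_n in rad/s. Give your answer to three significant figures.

Peak time t_p = π/ω_d, so ω_d = π/t_p = π/0.0840 = 37.4 rad/s.
ω_n = ω_d/√(1−ζ²) = 37.4/√0.768 = 42.7 rad/s.

ω_n ≈ 42.7 rad/s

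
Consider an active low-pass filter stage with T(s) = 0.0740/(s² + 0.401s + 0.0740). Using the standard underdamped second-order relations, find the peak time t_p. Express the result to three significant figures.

Matching coefficients with s² + 2ζω_n s + ω_n² gives ω_n² = 0.0740 ⇒ ω_n = 0.272 rad/s, and ζ = 0.401/(2ω_n) = 0.737.
ω_d = 0.272·√(1 − 0.737²) = 0.184 rad/s. Then t_p = π/ω_d = 17.1 s.

t_p ≈ 17.1 s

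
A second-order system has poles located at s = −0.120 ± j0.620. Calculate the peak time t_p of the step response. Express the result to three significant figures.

t_p = π/ω_d with ω_d = 0.620 (the imaginary part), so t_p = 5.07 s.

t_p ≈ 5.07 s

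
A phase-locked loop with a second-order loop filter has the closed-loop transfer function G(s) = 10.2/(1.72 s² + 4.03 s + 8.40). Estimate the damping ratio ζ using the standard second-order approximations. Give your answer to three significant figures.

ζ ≈ 0.530

Dividing through by 1.72: denominator becomes s² + 2.343 s + 4.884.
So ω_n = √4.884 = 2.21 rad/s and ζ = 2.343/(2·2.21) = 0.530.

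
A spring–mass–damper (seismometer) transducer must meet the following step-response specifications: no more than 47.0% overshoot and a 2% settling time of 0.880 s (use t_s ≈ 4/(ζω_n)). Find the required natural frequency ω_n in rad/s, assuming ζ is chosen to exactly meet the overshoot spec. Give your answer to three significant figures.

From %OS = 100·exp(−πζ/√(1−ζ²)), invert to get ζ = −ln(OS)/√(π² + ln²(OS)) with OS = 0.470.
−ln 0.470 = 0.7550, so ζ = 0.7550/√(π² + 0.5701) = 0.234.
Then ω_n = 4/(ζ t_s) = 4/(0.234 × 0.880) = 19.5 rad/s.

ω_n ≈ 19.5 rad/s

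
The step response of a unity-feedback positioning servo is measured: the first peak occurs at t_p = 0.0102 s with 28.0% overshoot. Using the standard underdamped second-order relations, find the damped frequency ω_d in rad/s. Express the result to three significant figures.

t_p = π/ω_d, so ω_d = π/0.0102 = 308 rad/s.

ω_d ≈ 308 rad/s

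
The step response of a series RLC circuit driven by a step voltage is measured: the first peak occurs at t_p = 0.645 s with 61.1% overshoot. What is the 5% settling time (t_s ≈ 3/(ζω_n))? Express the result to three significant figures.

From the overshoot, ζ = −ln(OS)/√(π²+ln²(OS)) = 0.155.
t_p = π/ω_d ⇒ ω_d = 4.87 rad/s; then ω_n = ω_d/√(1−ζ²) = 4.93 rad/s.
t_s ≈ 3/(ζω_n) = 3/(0.155·4.93) = 3.93 s.

t_s ≈ 3.93 s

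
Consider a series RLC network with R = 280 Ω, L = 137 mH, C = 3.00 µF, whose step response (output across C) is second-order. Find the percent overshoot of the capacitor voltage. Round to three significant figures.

%OS ≈ 6.56%

For a series RLC circuit (capacitor voltage as output), ω_n = 1/√(LC) = 1/√(137 mH · 3.00 µF) = 1560 rad/s.
ζ = (R/2)·√(C/L) = (280/2)·√(3.00 µF/137 mH) = 0.655.
Overshoot: exp(−π·0.655/√(1−0.655²)) = 0.0656, i.e. 6.56%.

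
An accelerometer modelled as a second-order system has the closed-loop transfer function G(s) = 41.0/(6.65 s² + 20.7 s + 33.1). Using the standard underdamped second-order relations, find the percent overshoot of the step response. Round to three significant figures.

Dividing through by 6.65: denominator becomes s² + 3.113 s + 4.977.
So ω_n = √4.977 = 2.23 rad/s and ζ = 3.113/(2·2.23) = 0.698.
%OS = 100 e^{−πζ/√(1−ζ²)} with ζ = 0.698 gives 4.69%.

%OS ≈ 4.69%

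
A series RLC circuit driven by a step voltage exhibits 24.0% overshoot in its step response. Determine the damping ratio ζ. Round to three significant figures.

Inverting the overshoot relation: ζ = |ln 0.240|/√(π² + ln²0.240) = 0.414.

ζ ≈ 0.414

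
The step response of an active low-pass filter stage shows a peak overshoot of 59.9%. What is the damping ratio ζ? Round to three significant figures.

ζ = −ln(OS)/√(π² + (ln OS)²). With OS = 0.599, ln OS = −0.5125 and ζ = 0.5125/3.183 = 0.161.

ζ ≈ 0.161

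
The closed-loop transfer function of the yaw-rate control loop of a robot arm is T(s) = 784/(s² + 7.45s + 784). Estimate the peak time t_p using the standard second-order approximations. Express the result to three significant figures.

ω_n = √784 = 28.0 rad/s; ζ = 7.45/(2·28.0) = 0.133.
ω_d = ω_n√(1−ζ²) = 27.8 rad/s. Then t_p = π/ω_d = 0.113 s.

t_p ≈ 0.113 s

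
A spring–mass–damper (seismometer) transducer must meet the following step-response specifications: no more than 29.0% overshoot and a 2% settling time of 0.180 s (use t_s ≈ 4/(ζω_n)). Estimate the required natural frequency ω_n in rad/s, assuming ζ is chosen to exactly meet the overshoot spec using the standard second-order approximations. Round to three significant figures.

ω_n ≈ 60.6 rad/s

ζ = −ln(OS)/√(π² + (ln OS)²). With OS = 0.290, ln OS = −1.238 and ζ = 1.238/3.377 = 0.367.
From t_s ≈ 4/(ζω_n): ω_n = 4/(ζ·t_s) = 4/(0.367·0.180) = 60.6 rad/s.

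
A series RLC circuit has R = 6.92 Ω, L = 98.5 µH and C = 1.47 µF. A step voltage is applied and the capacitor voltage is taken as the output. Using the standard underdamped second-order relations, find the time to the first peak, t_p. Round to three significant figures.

For a series RLC circuit (capacitor voltage as output), ω_n = 1/√(LC) = 1/√(98.5 µH · 1.47 µF) = 83100 rad/s.
ζ = (R/2)·√(C/L) = (6.92/2)·√(1.47 µF/98.5 µH) = 0.423.
The damped frequency ω_d = ω_n√(1−ζ²) = 75300 rad/s. t_p = π/ω_d = 0.0000417 s.

t_p ≈ 0.0000417 s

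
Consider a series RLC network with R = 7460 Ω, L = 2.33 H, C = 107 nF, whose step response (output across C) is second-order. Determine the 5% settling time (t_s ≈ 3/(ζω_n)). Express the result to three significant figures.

t_s ≈ 0.00187 s

For a series RLC circuit (capacitor voltage as output), ω_n = 1/√(LC) = 1/√(2.33 H · 107 nF) = 2000 rad/s.
ζ = (R/2)·√(C/L) = (7460/2)·√(107 nF/2.33 H) = 0.799.
t_s ≈ 3/(ζω_n) = 0.00187 s.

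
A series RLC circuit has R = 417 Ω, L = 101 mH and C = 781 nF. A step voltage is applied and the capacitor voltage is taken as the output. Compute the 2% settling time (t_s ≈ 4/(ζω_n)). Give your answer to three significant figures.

t_s ≈ 0.00194 s

For a series RLC circuit (capacitor voltage as output), ω_n = 1/√(LC) = 1/√(101 mH · 781 nF) = 3560 rad/s.
ζ = (R/2)·√(C/L) = (417/2)·√(781 nF/101 mH) = 0.580.
t_s ≈ 4/(ζω_n) = 0.00194 s.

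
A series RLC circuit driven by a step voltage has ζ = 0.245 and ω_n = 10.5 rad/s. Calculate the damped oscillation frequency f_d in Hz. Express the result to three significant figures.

f_d ≈ 1.62 Hz

ω_d = ω_n√(1−ζ²) = 10.5·√0.940 = 10.2 rad/s.
f_d = ω_d/(2π) = 1.62 Hz.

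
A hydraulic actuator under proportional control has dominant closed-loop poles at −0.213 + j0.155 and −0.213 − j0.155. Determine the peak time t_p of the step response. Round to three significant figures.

t_p ≈ 20.3 s

t_p = π/ω_d with ω_d = 0.155 (the imaginary part), so t_p = 20.3 s.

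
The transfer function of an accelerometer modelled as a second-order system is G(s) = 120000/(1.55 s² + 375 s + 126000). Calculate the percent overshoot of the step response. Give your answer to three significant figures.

%OS ≈ 22.9%

Dividing through by 1.55: denominator becomes s² + 241.9 s + 81290.
So ω_n = √81290 = 285 rad/s and ζ = 241.9/(2·285) = 0.424.
%OS = 100 e^{−πζ/√(1−ζ²)} with ζ = 0.424 gives 22.9%.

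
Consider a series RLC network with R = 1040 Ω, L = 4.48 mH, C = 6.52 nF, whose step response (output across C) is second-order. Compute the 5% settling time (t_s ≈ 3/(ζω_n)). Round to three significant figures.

For a series RLC circuit (capacitor voltage as output), ω_n = 1/√(LC) = 1/√(4.48 mH · 6.52 nF) = 185000 rad/s.
ζ = (R/2)·√(C/L) = (1040/2)·√(6.52 nF/4.48 mH) = 0.627.
t_s ≈ 3/(ζω_n) = 0.0000258 s.

t_s ≈ 0.0000258 s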